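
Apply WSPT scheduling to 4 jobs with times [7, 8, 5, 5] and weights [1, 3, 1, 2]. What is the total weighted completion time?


Compute p/w ratios and sort ascending (WSPT): [(5, 2), (8, 3), (5, 1), (7, 1)]
Compute weighted completion times:
  Job (p=5,w=2): C=5, w*C=2*5=10
  Job (p=8,w=3): C=13, w*C=3*13=39
  Job (p=5,w=1): C=18, w*C=1*18=18
  Job (p=7,w=1): C=25, w*C=1*25=25
Total weighted completion time = 92

92


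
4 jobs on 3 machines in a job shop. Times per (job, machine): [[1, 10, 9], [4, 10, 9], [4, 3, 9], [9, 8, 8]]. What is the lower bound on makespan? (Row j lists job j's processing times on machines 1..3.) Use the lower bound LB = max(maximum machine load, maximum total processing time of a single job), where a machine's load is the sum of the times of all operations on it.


Machine loads:
  Machine 1: 1 + 4 + 4 + 9 = 18
  Machine 2: 10 + 10 + 3 + 8 = 31
  Machine 3: 9 + 9 + 9 + 8 = 35
Max machine load = 35
Job totals:
  Job 1: 20
  Job 2: 23
  Job 3: 16
  Job 4: 25
Max job total = 25
Lower bound = max(35, 25) = 35

35


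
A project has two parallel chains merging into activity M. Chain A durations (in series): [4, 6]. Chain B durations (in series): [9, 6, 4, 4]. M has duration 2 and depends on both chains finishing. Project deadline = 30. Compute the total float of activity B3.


Forward pass: ES(B3) = sum of predecessors on chain B = 15
EF = ES + duration = 15 + 4 = 19
Backward pass: LF(M) = deadline = 30; LS(M) = 30 - 2 = 28
LF(B3) = LS(M) - sum(successors on chain B) = 28 - 4 = 24
LS = LF - duration = 24 - 4 = 20
Total float = LS - ES = 20 - 15 = 5

5


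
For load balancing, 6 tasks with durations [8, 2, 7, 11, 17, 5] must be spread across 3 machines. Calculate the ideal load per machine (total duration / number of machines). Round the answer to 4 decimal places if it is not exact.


Total processing time = 8 + 2 + 7 + 11 + 17 + 5 = 50
Number of machines = 3
Ideal balanced load = 50 / 3 = 16.6667

16.6667


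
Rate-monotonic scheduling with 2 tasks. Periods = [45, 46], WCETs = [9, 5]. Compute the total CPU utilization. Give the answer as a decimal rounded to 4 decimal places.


Compute individual utilizations (exact fractions):
  Task 1: C/T = 9/45 = 1/5 (approx. 0.2)
  Task 2: C/T = 5/46 (approx. 0.1087)
Total utilization U = 1/5 + 5/46 = 71/230
Rounded to 4 decimal places: U = 0.3087
RM (Liu & Layland) bound for 2 tasks = 0.828427; compare with U = 71/230 (approx. 0.308696)
U <= bound, so schedulable by RM sufficient condition.

0.3087


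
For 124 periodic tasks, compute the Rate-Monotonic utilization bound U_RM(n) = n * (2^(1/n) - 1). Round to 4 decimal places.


Compute 2^(1/124) = 1.0056055492
Subtract 1: 1.0056055492 - 1 = 0.0056055492
Multiply by n: 124 * 0.0056055492 = 0.6950881008
Round to 4 dp: 0.6951

0.6951


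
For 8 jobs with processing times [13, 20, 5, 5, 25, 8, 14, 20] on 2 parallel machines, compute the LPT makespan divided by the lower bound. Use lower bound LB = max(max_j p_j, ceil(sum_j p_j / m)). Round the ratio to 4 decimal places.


LPT order: [25, 20, 20, 14, 13, 8, 5, 5]
Machine loads after assignment: [57, 53]
LPT makespan = 57
Lower bound = max(max_job, ceil(total/2)) = max(25, 55) = 55
Ratio = 57 / 55 = 1.0364

1.0364


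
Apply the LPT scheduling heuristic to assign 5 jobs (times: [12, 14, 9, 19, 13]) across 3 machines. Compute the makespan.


Sort jobs in decreasing order (LPT): [19, 14, 13, 12, 9]
Assign each job to the least loaded machine:
  Machine 1: jobs [19], load = 19
  Machine 2: jobs [14, 9], load = 23
  Machine 3: jobs [13, 12], load = 25
Makespan = max load = 25

25


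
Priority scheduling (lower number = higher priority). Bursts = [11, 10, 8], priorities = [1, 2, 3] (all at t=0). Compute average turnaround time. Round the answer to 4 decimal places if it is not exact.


Sort by priority (ascending = highest first):
Order: [(1, 11), (2, 10), (3, 8)]
Completion times:
  Priority 1, burst=11, C=11
  Priority 2, burst=10, C=21
  Priority 3, burst=8, C=29
Average turnaround = 61/3 = 20.3333

20.3333


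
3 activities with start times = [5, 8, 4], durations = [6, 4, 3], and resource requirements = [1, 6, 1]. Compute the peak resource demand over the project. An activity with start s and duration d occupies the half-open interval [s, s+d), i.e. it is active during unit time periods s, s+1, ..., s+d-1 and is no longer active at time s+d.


Each activity i is active on [start_i, start_i + duration_i).
Compute total resource usage per time slot:
  t=0: active resources = [], total = 0
  t=1: active resources = [], total = 0
  t=2: active resources = [], total = 0
  t=3: active resources = [], total = 0
  t=4: active resources = [1], total = 1
  t=5: active resources = [1, 1], total = 2
  t=6: active resources = [1, 1], total = 2
  t=7: active resources = [1], total = 1
  t=8: active resources = [1, 6], total = 7
  t=9: active resources = [1, 6], total = 7
  t=10: active resources = [1, 6], total = 7
  t=11: active resources = [6], total = 6
Peak resource demand = 7

7


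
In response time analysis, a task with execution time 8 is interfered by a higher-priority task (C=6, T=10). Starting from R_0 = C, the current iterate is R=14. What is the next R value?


R_next = C + ceil(R_prev / T_hp) * C_hp
ceil(14 / 10) = ceil(1.4) = 2
Interference = 2 * 6 = 12
R_next = 8 + 12 = 20

20


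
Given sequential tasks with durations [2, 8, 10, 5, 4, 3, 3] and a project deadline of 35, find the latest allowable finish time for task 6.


LF(activity 6) = deadline - sum of successor durations
Successors: activities 7 through 7 with durations [3]
Sum of successor durations = 3
LF = 35 - 3 = 32

32


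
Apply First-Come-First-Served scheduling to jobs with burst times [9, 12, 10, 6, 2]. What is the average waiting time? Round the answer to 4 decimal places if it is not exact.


FCFS order (as given): [9, 12, 10, 6, 2]
Waiting times:
  Job 1: wait = 0
  Job 2: wait = 9
  Job 3: wait = 21
  Job 4: wait = 31
  Job 5: wait = 37
Sum of waiting times = 98
Average waiting time = 98/5 = 19.6

19.6


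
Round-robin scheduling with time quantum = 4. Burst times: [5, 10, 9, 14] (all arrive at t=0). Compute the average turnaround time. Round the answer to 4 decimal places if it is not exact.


Time quantum = 4
Execution trace:
  J1 runs 4 units, time = 4
  J2 runs 4 units, time = 8
  J3 runs 4 units, time = 12
  J4 runs 4 units, time = 16
  J1 runs 1 units, time = 17
  J2 runs 4 units, time = 21
  J3 runs 4 units, time = 25
  J4 runs 4 units, time = 29
  J2 runs 2 units, time = 31
  J3 runs 1 units, time = 32
  J4 runs 4 units, time = 36
  J4 runs 2 units, time = 38
Finish times: [17, 31, 32, 38]
Average turnaround = 118/4 = 29.5

29.5


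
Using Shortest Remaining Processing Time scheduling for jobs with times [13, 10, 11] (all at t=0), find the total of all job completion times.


Since all jobs arrive at t=0, SRPT equals SPT ordering.
SPT order: [10, 11, 13]
Completion times:
  Job 1: p=10, C=10
  Job 2: p=11, C=21
  Job 3: p=13, C=34
Total completion time = 10 + 21 + 34 = 65

65


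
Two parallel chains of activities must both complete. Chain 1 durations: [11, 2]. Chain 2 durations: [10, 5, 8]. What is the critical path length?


Path A total = 11 + 2 = 13
Path B total = 10 + 5 + 8 = 23
Critical path = longest path = max(13, 23) = 23

23


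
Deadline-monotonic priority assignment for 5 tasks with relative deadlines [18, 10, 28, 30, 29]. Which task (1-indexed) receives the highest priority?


Sort tasks by relative deadline (ascending):
  Task 2: deadline = 10
  Task 1: deadline = 18
  Task 3: deadline = 28
  Task 5: deadline = 29
  Task 4: deadline = 30
Priority order (highest first): [2, 1, 3, 5, 4]
Highest priority task = 2

2


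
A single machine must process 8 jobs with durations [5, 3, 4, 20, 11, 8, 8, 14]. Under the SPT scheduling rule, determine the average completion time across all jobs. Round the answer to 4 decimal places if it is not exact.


Sort jobs by processing time (SPT order): [3, 4, 5, 8, 8, 11, 14, 20]
Compute completion times sequentially:
  Job 1: processing = 3, completes at 3
  Job 2: processing = 4, completes at 7
  Job 3: processing = 5, completes at 12
  Job 4: processing = 8, completes at 20
  Job 5: processing = 8, completes at 28
  Job 6: processing = 11, completes at 39
  Job 7: processing = 14, completes at 53
  Job 8: processing = 20, completes at 73
Sum of completion times = 235
Average completion time = 235/8 = 29.375

29.375


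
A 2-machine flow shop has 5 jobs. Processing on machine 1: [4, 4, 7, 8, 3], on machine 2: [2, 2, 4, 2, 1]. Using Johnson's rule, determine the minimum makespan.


Apply Johnson's rule:
  Group 1 (a <= b): []
  Group 2 (a > b): [(3, 7, 4), (1, 4, 2), (2, 4, 2), (4, 8, 2), (5, 3, 1)]
Optimal job order: [3, 1, 2, 4, 5]
Schedule:
  Job 3: M1 done at 7, M2 done at 11
  Job 1: M1 done at 11, M2 done at 13
  Job 2: M1 done at 15, M2 done at 17
  Job 4: M1 done at 23, M2 done at 25
  Job 5: M1 done at 26, M2 done at 27
Makespan = 27

27


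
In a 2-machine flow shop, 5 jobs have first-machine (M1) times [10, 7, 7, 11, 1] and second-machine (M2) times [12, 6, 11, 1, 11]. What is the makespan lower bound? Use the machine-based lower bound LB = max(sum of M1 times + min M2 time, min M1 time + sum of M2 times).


LB1 = sum(M1 times) + min(M2 times) = 36 + 1 = 37
LB2 = min(M1 times) + sum(M2 times) = 1 + 41 = 42
Lower bound = max(LB1, LB2) = max(37, 42) = 42

42


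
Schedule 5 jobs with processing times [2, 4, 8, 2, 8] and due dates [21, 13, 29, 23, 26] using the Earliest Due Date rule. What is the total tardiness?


Sort by due date (EDD order): [(4, 13), (2, 21), (2, 23), (8, 26), (8, 29)]
Compute completion times and tardiness:
  Job 1: p=4, d=13, C=4, tardiness=max(0,4-13)=0
  Job 2: p=2, d=21, C=6, tardiness=max(0,6-21)=0
  Job 3: p=2, d=23, C=8, tardiness=max(0,8-23)=0
  Job 4: p=8, d=26, C=16, tardiness=max(0,16-26)=0
  Job 5: p=8, d=29, C=24, tardiness=max(0,24-29)=0
Total tardiness = 0

0


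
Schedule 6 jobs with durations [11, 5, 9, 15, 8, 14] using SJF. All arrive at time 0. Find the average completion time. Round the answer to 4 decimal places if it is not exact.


SJF order (ascending): [5, 8, 9, 11, 14, 15]
Completion times:
  Job 1: burst=5, C=5
  Job 2: burst=8, C=13
  Job 3: burst=9, C=22
  Job 4: burst=11, C=33
  Job 5: burst=14, C=47
  Job 6: burst=15, C=62
Average completion = 182/6 = 30.3333

30.3333


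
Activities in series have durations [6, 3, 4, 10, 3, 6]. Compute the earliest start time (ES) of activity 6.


Activity 6 starts after activities 1 through 5 complete.
Predecessor durations: [6, 3, 4, 10, 3]
ES = 6 + 3 + 4 + 10 + 3 = 26

26


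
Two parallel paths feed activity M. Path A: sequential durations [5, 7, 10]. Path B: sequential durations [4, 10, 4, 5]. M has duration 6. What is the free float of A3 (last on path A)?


ES(A3) = sum of predecessors on chain A = 12
EF(A3) = ES + duration = 12 + 10 = 22
Successor of A3 is M. ES(M) = max(sum(A), sum(B)) = max(22, 23) = 23
Free float = ES(successor) - EF(current) = 23 - 22 = 1

1


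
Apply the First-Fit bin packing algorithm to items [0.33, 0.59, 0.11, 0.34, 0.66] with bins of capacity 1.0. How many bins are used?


Place items sequentially using First-Fit:
  Item 0.33 -> new Bin 1
  Item 0.59 -> Bin 1 (now 0.92)
  Item 0.11 -> new Bin 2
  Item 0.34 -> Bin 2 (now 0.45)
  Item 0.66 -> new Bin 3
Total bins used = 3

3


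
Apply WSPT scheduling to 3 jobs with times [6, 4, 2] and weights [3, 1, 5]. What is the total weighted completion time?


Compute p/w ratios and sort ascending (WSPT): [(2, 5), (6, 3), (4, 1)]
Compute weighted completion times:
  Job (p=2,w=5): C=2, w*C=5*2=10
  Job (p=6,w=3): C=8, w*C=3*8=24
  Job (p=4,w=1): C=12, w*C=1*12=12
Total weighted completion time = 46

46


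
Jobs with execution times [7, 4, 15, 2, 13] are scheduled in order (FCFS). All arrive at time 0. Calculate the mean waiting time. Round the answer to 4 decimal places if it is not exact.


FCFS order (as given): [7, 4, 15, 2, 13]
Waiting times:
  Job 1: wait = 0
  Job 2: wait = 7
  Job 3: wait = 11
  Job 4: wait = 26
  Job 5: wait = 28
Sum of waiting times = 72
Average waiting time = 72/5 = 14.4

14.4


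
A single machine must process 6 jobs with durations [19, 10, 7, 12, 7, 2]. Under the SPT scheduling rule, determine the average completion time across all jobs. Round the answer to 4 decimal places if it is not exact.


Sort jobs by processing time (SPT order): [2, 7, 7, 10, 12, 19]
Compute completion times sequentially:
  Job 1: processing = 2, completes at 2
  Job 2: processing = 7, completes at 9
  Job 3: processing = 7, completes at 16
  Job 4: processing = 10, completes at 26
  Job 5: processing = 12, completes at 38
  Job 6: processing = 19, completes at 57
Sum of completion times = 148
Average completion time = 148/6 = 24.6667

24.6667


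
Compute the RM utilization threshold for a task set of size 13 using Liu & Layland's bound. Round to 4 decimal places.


Compute 2^(1/13) = 1.0547660765
Subtract 1: 1.0547660765 - 1 = 0.0547660765
Multiply by n: 13 * 0.0547660765 = 0.7119589945
Round to 4 dp: 0.7120

0.7120


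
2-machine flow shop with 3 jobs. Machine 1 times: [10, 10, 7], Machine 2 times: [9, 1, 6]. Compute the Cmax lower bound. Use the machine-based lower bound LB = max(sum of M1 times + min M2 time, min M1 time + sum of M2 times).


LB1 = sum(M1 times) + min(M2 times) = 27 + 1 = 28
LB2 = min(M1 times) + sum(M2 times) = 7 + 16 = 23
Lower bound = max(LB1, LB2) = max(28, 23) = 28

28


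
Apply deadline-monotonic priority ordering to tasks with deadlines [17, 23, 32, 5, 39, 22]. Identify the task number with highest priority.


Sort tasks by relative deadline (ascending):
  Task 4: deadline = 5
  Task 1: deadline = 17
  Task 6: deadline = 22
  Task 2: deadline = 23
  Task 3: deadline = 32
  Task 5: deadline = 39
Priority order (highest first): [4, 1, 6, 2, 3, 5]
Highest priority task = 4

4


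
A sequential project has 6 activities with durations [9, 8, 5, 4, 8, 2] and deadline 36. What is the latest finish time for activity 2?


LF(activity 2) = deadline - sum of successor durations
Successors: activities 3 through 6 with durations [5, 4, 8, 2]
Sum of successor durations = 19
LF = 36 - 19 = 17

17


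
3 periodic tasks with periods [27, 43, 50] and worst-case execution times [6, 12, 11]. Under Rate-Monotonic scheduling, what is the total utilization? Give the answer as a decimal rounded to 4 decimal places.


Compute individual utilizations (exact fractions):
  Task 1: C/T = 6/27 = 2/9 (approx. 0.2222)
  Task 2: C/T = 12/43 (approx. 0.2791)
  Task 3: C/T = 11/50 (approx. 0.22)
Total utilization U = 2/9 + 12/43 + 11/50 = 13957/19350
Rounded to 4 decimal places: U = 0.7213
RM (Liu & Layland) bound for 3 tasks = 0.779763; compare with U = 13957/19350 (approx. 0.721292)
U <= bound, so schedulable by RM sufficient condition.

0.7213


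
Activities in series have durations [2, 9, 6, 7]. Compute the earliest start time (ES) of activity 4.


Activity 4 starts after activities 1 through 3 complete.
Predecessor durations: [2, 9, 6]
ES = 2 + 9 + 6 = 17

17


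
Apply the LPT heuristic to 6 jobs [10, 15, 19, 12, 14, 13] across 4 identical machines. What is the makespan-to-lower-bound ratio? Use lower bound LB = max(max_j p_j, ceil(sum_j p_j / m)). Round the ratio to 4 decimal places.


LPT order: [19, 15, 14, 13, 12, 10]
Machine loads after assignment: [19, 15, 24, 25]
LPT makespan = 25
Lower bound = max(max_job, ceil(total/4)) = max(19, 21) = 21
Ratio = 25 / 21 = 1.1905

1.1905


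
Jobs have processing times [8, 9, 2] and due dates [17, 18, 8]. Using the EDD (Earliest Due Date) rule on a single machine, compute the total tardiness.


Sort by due date (EDD order): [(2, 8), (8, 17), (9, 18)]
Compute completion times and tardiness:
  Job 1: p=2, d=8, C=2, tardiness=max(0,2-8)=0
  Job 2: p=8, d=17, C=10, tardiness=max(0,10-17)=0
  Job 3: p=9, d=18, C=19, tardiness=max(0,19-18)=1
Total tardiness = 1

1


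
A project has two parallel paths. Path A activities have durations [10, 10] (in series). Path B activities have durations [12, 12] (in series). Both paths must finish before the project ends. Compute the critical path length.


Path A total = 10 + 10 = 20
Path B total = 12 + 12 = 24
Critical path = longest path = max(20, 24) = 24

24


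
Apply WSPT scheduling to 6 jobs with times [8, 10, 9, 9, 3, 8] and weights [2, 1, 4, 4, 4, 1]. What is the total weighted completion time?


Compute p/w ratios and sort ascending (WSPT): [(3, 4), (9, 4), (9, 4), (8, 2), (8, 1), (10, 1)]
Compute weighted completion times:
  Job (p=3,w=4): C=3, w*C=4*3=12
  Job (p=9,w=4): C=12, w*C=4*12=48
  Job (p=9,w=4): C=21, w*C=4*21=84
  Job (p=8,w=2): C=29, w*C=2*29=58
  Job (p=8,w=1): C=37, w*C=1*37=37
  Job (p=10,w=1): C=47, w*C=1*47=47
Total weighted completion time = 286

286


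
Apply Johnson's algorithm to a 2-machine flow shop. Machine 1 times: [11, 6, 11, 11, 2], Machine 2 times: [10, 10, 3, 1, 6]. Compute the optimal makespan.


Apply Johnson's rule:
  Group 1 (a <= b): [(5, 2, 6), (2, 6, 10)]
  Group 2 (a > b): [(1, 11, 10), (3, 11, 3), (4, 11, 1)]
Optimal job order: [5, 2, 1, 3, 4]
Schedule:
  Job 5: M1 done at 2, M2 done at 8
  Job 2: M1 done at 8, M2 done at 18
  Job 1: M1 done at 19, M2 done at 29
  Job 3: M1 done at 30, M2 done at 33
  Job 4: M1 done at 41, M2 done at 42
Makespan = 42

42


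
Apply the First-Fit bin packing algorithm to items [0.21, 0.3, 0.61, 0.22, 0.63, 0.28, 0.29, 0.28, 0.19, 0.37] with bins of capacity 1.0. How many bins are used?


Place items sequentially using First-Fit:
  Item 0.21 -> new Bin 1
  Item 0.3 -> Bin 1 (now 0.51)
  Item 0.61 -> new Bin 2
  Item 0.22 -> Bin 1 (now 0.73)
  Item 0.63 -> new Bin 3
  Item 0.28 -> Bin 2 (now 0.89)
  Item 0.29 -> Bin 3 (now 0.92)
  Item 0.28 -> new Bin 4
  Item 0.19 -> Bin 1 (now 0.92)
  Item 0.37 -> Bin 4 (now 0.65)
Total bins used = 4

4


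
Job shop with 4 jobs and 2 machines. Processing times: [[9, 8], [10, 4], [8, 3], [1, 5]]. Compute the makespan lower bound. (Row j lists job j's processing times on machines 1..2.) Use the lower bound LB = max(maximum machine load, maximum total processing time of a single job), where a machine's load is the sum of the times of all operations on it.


Machine loads:
  Machine 1: 9 + 10 + 8 + 1 = 28
  Machine 2: 8 + 4 + 3 + 5 = 20
Max machine load = 28
Job totals:
  Job 1: 17
  Job 2: 14
  Job 3: 11
  Job 4: 6
Max job total = 17
Lower bound = max(28, 17) = 28

28


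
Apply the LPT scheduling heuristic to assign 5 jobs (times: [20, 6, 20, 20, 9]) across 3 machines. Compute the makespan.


Sort jobs in decreasing order (LPT): [20, 20, 20, 9, 6]
Assign each job to the least loaded machine:
  Machine 1: jobs [20, 9], load = 29
  Machine 2: jobs [20, 6], load = 26
  Machine 3: jobs [20], load = 20
Makespan = max load = 29

29


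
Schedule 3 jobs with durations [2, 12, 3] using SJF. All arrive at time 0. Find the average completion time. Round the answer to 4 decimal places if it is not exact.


SJF order (ascending): [2, 3, 12]
Completion times:
  Job 1: burst=2, C=2
  Job 2: burst=3, C=5
  Job 3: burst=12, C=17
Average completion = 24/3 = 8.0

8.0


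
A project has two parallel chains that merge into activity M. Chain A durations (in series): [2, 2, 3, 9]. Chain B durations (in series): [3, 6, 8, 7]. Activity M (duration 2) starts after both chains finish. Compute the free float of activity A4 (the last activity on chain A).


ES(A4) = sum of predecessors on chain A = 7
EF(A4) = ES + duration = 7 + 9 = 16
Successor of A4 is M. ES(M) = max(sum(A), sum(B)) = max(16, 24) = 24
Free float = ES(successor) - EF(current) = 24 - 16 = 8

8


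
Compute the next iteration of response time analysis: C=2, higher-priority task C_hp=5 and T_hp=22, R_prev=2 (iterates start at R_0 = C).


R_next = C + ceil(R_prev / T_hp) * C_hp
ceil(2 / 22) = ceil(0.0909) = 1
Interference = 1 * 5 = 5
R_next = 2 + 5 = 7

7


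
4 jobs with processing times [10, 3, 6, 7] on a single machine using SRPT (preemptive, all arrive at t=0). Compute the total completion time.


Since all jobs arrive at t=0, SRPT equals SPT ordering.
SPT order: [3, 6, 7, 10]
Completion times:
  Job 1: p=3, C=3
  Job 2: p=6, C=9
  Job 3: p=7, C=16
  Job 4: p=10, C=26
Total completion time = 3 + 9 + 16 + 26 = 54

54


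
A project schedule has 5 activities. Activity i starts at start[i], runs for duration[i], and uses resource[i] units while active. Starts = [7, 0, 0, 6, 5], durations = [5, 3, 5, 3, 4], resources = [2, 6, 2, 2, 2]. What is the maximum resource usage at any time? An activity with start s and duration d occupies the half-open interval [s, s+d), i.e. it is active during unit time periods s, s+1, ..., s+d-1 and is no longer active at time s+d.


Each activity i is active on [start_i, start_i + duration_i).
Compute total resource usage per time slot:
  t=0: active resources = [6, 2], total = 8
  t=1: active resources = [6, 2], total = 8
  t=2: active resources = [6, 2], total = 8
  t=3: active resources = [2], total = 2
  t=4: active resources = [2], total = 2
  t=5: active resources = [2], total = 2
  t=6: active resources = [2, 2], total = 4
  t=7: active resources = [2, 2, 2], total = 6
  t=8: active resources = [2, 2, 2], total = 6
  t=9: active resources = [2], total = 2
  t=10: active resources = [2], total = 2
  t=11: active resources = [2], total = 2
Peak resource demand = 8

8


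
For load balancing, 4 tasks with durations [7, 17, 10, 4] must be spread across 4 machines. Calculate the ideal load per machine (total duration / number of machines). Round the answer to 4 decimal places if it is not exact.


Total processing time = 7 + 17 + 10 + 4 = 38
Number of machines = 4
Ideal balanced load = 38 / 4 = 9.5

9.5


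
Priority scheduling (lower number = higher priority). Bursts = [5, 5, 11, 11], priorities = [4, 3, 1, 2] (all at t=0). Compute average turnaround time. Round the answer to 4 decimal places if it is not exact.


Sort by priority (ascending = highest first):
Order: [(1, 11), (2, 11), (3, 5), (4, 5)]
Completion times:
  Priority 1, burst=11, C=11
  Priority 2, burst=11, C=22
  Priority 3, burst=5, C=27
  Priority 4, burst=5, C=32
Average turnaround = 92/4 = 23.0

23.0


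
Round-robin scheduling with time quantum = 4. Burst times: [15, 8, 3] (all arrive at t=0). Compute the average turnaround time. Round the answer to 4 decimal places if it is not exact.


Time quantum = 4
Execution trace:
  J1 runs 4 units, time = 4
  J2 runs 4 units, time = 8
  J3 runs 3 units, time = 11
  J1 runs 4 units, time = 15
  J2 runs 4 units, time = 19
  J1 runs 4 units, time = 23
  J1 runs 3 units, time = 26
Finish times: [26, 19, 11]
Average turnaround = 56/3 = 18.6667

18.6667


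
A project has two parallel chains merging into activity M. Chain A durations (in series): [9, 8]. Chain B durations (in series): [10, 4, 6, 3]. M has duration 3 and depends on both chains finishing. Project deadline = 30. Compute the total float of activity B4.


Forward pass: ES(B4) = sum of predecessors on chain B = 20
EF = ES + duration = 20 + 3 = 23
Backward pass: LF(M) = deadline = 30; LS(M) = 30 - 3 = 27
LF(B4) = LS(M) - sum(successors on chain B) = 27 - 0 = 27
LS = LF - duration = 27 - 3 = 24
Total float = LS - ES = 24 - 20 = 4

4


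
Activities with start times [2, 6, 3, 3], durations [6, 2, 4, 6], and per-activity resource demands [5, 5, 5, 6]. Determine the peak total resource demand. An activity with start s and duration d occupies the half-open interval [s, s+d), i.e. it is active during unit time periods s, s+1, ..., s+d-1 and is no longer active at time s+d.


Each activity i is active on [start_i, start_i + duration_i).
Compute total resource usage per time slot:
  t=0: active resources = [], total = 0
  t=1: active resources = [], total = 0
  t=2: active resources = [5], total = 5
  t=3: active resources = [5, 5, 6], total = 16
  t=4: active resources = [5, 5, 6], total = 16
  t=5: active resources = [5, 5, 6], total = 16
  t=6: active resources = [5, 5, 5, 6], total = 21
  t=7: active resources = [5, 5, 6], total = 16
  t=8: active resources = [6], total = 6
Peak resource demand = 21

21


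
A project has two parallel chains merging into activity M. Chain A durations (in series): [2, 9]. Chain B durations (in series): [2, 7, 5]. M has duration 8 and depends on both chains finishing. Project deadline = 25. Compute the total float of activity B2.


Forward pass: ES(B2) = sum of predecessors on chain B = 2
EF = ES + duration = 2 + 7 = 9
Backward pass: LF(M) = deadline = 25; LS(M) = 25 - 8 = 17
LF(B2) = LS(M) - sum(successors on chain B) = 17 - 5 = 12
LS = LF - duration = 12 - 7 = 5
Total float = LS - ES = 5 - 2 = 3

3


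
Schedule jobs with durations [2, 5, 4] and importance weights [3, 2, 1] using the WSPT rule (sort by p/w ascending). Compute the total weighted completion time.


Compute p/w ratios and sort ascending (WSPT): [(2, 3), (5, 2), (4, 1)]
Compute weighted completion times:
  Job (p=2,w=3): C=2, w*C=3*2=6
  Job (p=5,w=2): C=7, w*C=2*7=14
  Job (p=4,w=1): C=11, w*C=1*11=11
Total weighted completion time = 31

31


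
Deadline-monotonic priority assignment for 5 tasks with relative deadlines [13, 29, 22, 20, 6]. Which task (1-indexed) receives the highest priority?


Sort tasks by relative deadline (ascending):
  Task 5: deadline = 6
  Task 1: deadline = 13
  Task 4: deadline = 20
  Task 3: deadline = 22
  Task 2: deadline = 29
Priority order (highest first): [5, 1, 4, 3, 2]
Highest priority task = 5

5


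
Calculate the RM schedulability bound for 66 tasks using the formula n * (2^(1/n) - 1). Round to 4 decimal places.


Compute 2^(1/66) = 1.0105575720
Subtract 1: 1.0105575720 - 1 = 0.0105575720
Multiply by n: 66 * 0.0105575720 = 0.6967997520
Round to 4 dp: 0.6968

0.6968


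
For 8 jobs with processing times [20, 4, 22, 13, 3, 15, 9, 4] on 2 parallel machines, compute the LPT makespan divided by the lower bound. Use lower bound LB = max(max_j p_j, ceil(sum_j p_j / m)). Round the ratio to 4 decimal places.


LPT order: [22, 20, 15, 13, 9, 4, 4, 3]
Machine loads after assignment: [44, 46]
LPT makespan = 46
Lower bound = max(max_job, ceil(total/2)) = max(22, 45) = 45
Ratio = 46 / 45 = 1.0222

1.0222


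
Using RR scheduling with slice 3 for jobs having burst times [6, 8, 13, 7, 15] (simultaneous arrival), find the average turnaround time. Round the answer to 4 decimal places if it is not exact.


Time quantum = 3
Execution trace:
  J1 runs 3 units, time = 3
  J2 runs 3 units, time = 6
  J3 runs 3 units, time = 9
  J4 runs 3 units, time = 12
  J5 runs 3 units, time = 15
  J1 runs 3 units, time = 18
  J2 runs 3 units, time = 21
  J3 runs 3 units, time = 24
  J4 runs 3 units, time = 27
  J5 runs 3 units, time = 30
  J2 runs 2 units, time = 32
  J3 runs 3 units, time = 35
  J4 runs 1 units, time = 36
  J5 runs 3 units, time = 39
  J3 runs 3 units, time = 42
  J5 runs 3 units, time = 45
  J3 runs 1 units, time = 46
  J5 runs 3 units, time = 49
Finish times: [18, 32, 46, 36, 49]
Average turnaround = 181/5 = 36.2

36.2


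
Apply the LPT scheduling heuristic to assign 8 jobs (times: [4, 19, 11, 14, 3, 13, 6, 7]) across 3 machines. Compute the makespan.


Sort jobs in decreasing order (LPT): [19, 14, 13, 11, 7, 6, 4, 3]
Assign each job to the least loaded machine:
  Machine 1: jobs [19, 6], load = 25
  Machine 2: jobs [14, 7, 4], load = 25
  Machine 3: jobs [13, 11, 3], load = 27
Makespan = max load = 27

27


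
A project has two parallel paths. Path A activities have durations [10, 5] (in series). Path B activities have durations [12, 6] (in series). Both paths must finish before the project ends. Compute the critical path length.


Path A total = 10 + 5 = 15
Path B total = 12 + 6 = 18
Critical path = longest path = max(15, 18) = 18

18


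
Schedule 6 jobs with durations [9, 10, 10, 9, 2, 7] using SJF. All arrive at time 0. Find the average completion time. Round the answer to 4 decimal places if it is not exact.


SJF order (ascending): [2, 7, 9, 9, 10, 10]
Completion times:
  Job 1: burst=2, C=2
  Job 2: burst=7, C=9
  Job 3: burst=9, C=18
  Job 4: burst=9, C=27
  Job 5: burst=10, C=37
  Job 6: burst=10, C=47
Average completion = 140/6 = 23.3333

23.3333


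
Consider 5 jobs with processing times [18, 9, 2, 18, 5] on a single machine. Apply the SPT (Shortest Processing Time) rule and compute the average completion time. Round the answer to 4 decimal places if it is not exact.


Sort jobs by processing time (SPT order): [2, 5, 9, 18, 18]
Compute completion times sequentially:
  Job 1: processing = 2, completes at 2
  Job 2: processing = 5, completes at 7
  Job 3: processing = 9, completes at 16
  Job 4: processing = 18, completes at 34
  Job 5: processing = 18, completes at 52
Sum of completion times = 111
Average completion time = 111/5 = 22.2

22.2


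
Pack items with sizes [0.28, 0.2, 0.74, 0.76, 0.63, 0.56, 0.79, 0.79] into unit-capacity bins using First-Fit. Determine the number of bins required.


Place items sequentially using First-Fit:
  Item 0.28 -> new Bin 1
  Item 0.2 -> Bin 1 (now 0.48)
  Item 0.74 -> new Bin 2
  Item 0.76 -> new Bin 3
  Item 0.63 -> new Bin 4
  Item 0.56 -> new Bin 5
  Item 0.79 -> new Bin 6
  Item 0.79 -> new Bin 7
Total bins used = 7

7


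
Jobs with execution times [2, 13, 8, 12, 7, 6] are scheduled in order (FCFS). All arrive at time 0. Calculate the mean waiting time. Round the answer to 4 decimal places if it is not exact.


FCFS order (as given): [2, 13, 8, 12, 7, 6]
Waiting times:
  Job 1: wait = 0
  Job 2: wait = 2
  Job 3: wait = 15
  Job 4: wait = 23
  Job 5: wait = 35
  Job 6: wait = 42
Sum of waiting times = 117
Average waiting time = 117/6 = 19.5

19.5


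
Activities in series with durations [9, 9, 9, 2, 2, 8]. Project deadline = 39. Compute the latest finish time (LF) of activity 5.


LF(activity 5) = deadline - sum of successor durations
Successors: activities 6 through 6 with durations [8]
Sum of successor durations = 8
LF = 39 - 8 = 31

31


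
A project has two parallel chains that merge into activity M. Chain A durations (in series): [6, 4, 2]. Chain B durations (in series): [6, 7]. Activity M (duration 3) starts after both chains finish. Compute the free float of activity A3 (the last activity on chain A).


ES(A3) = sum of predecessors on chain A = 10
EF(A3) = ES + duration = 10 + 2 = 12
Successor of A3 is M. ES(M) = max(sum(A), sum(B)) = max(12, 13) = 13
Free float = ES(successor) - EF(current) = 13 - 12 = 1

1


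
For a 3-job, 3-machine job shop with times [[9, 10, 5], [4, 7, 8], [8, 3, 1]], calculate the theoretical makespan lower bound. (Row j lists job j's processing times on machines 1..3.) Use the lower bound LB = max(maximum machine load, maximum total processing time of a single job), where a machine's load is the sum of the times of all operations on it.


Machine loads:
  Machine 1: 9 + 4 + 8 = 21
  Machine 2: 10 + 7 + 3 = 20
  Machine 3: 5 + 8 + 1 = 14
Max machine load = 21
Job totals:
  Job 1: 24
  Job 2: 19
  Job 3: 12
Max job total = 24
Lower bound = max(21, 24) = 24

24


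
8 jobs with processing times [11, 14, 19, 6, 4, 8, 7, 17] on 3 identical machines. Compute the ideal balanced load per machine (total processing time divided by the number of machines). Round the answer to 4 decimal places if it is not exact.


Total processing time = 11 + 14 + 19 + 6 + 4 + 8 + 7 + 17 = 86
Number of machines = 3
Ideal balanced load = 86 / 3 = 28.6667

28.6667


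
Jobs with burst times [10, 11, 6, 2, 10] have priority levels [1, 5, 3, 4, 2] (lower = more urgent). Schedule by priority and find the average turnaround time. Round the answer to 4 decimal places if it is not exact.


Sort by priority (ascending = highest first):
Order: [(1, 10), (2, 10), (3, 6), (4, 2), (5, 11)]
Completion times:
  Priority 1, burst=10, C=10
  Priority 2, burst=10, C=20
  Priority 3, burst=6, C=26
  Priority 4, burst=2, C=28
  Priority 5, burst=11, C=39
Average turnaround = 123/5 = 24.6

24.6


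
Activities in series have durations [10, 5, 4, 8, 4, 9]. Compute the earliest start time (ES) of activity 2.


Activity 2 starts after activities 1 through 1 complete.
Predecessor durations: [10]
ES = 10 = 10

10


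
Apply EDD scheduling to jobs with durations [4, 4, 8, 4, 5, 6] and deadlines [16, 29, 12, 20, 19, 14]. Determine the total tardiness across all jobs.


Sort by due date (EDD order): [(8, 12), (6, 14), (4, 16), (5, 19), (4, 20), (4, 29)]
Compute completion times and tardiness:
  Job 1: p=8, d=12, C=8, tardiness=max(0,8-12)=0
  Job 2: p=6, d=14, C=14, tardiness=max(0,14-14)=0
  Job 3: p=4, d=16, C=18, tardiness=max(0,18-16)=2
  Job 4: p=5, d=19, C=23, tardiness=max(0,23-19)=4
  Job 5: p=4, d=20, C=27, tardiness=max(0,27-20)=7
  Job 6: p=4, d=29, C=31, tardiness=max(0,31-29)=2
Total tardiness = 15

15


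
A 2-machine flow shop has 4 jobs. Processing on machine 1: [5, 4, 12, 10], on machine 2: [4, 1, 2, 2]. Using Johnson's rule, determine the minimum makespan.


Apply Johnson's rule:
  Group 1 (a <= b): []
  Group 2 (a > b): [(1, 5, 4), (3, 12, 2), (4, 10, 2), (2, 4, 1)]
Optimal job order: [1, 3, 4, 2]
Schedule:
  Job 1: M1 done at 5, M2 done at 9
  Job 3: M1 done at 17, M2 done at 19
  Job 4: M1 done at 27, M2 done at 29
  Job 2: M1 done at 31, M2 done at 32
Makespan = 32

32


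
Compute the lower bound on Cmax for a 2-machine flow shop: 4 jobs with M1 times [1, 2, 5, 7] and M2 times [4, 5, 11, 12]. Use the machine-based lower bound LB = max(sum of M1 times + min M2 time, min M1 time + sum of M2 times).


LB1 = sum(M1 times) + min(M2 times) = 15 + 4 = 19
LB2 = min(M1 times) + sum(M2 times) = 1 + 32 = 33
Lower bound = max(LB1, LB2) = max(19, 33) = 33

33


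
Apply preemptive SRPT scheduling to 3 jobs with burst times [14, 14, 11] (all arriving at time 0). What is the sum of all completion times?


Since all jobs arrive at t=0, SRPT equals SPT ordering.
SPT order: [11, 14, 14]
Completion times:
  Job 1: p=11, C=11
  Job 2: p=14, C=25
  Job 3: p=14, C=39
Total completion time = 11 + 25 + 39 = 75

75


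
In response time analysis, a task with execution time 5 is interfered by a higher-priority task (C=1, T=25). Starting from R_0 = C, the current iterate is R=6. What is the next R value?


R_next = C + ceil(R_prev / T_hp) * C_hp
ceil(6 / 25) = ceil(0.24) = 1
Interference = 1 * 1 = 1
R_next = 5 + 1 = 6
R_next = R_prev, so the iteration has converged (response time = 6).

6


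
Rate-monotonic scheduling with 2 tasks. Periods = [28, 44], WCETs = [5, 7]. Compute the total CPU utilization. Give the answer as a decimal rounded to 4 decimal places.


Compute individual utilizations (exact fractions):
  Task 1: C/T = 5/28 (approx. 0.1786)
  Task 2: C/T = 7/44 (approx. 0.1591)
Total utilization U = 5/28 + 7/44 = 26/77
Rounded to 4 decimal places: U = 0.3377
RM (Liu & Layland) bound for 2 tasks = 0.828427; compare with U = 26/77 (approx. 0.337662)
U <= bound, so schedulable by RM sufficient condition.

0.3377


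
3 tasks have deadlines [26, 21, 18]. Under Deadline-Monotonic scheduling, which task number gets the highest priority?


Sort tasks by relative deadline (ascending):
  Task 3: deadline = 18
  Task 2: deadline = 21
  Task 1: deadline = 26
Priority order (highest first): [3, 2, 1]
Highest priority task = 3

3


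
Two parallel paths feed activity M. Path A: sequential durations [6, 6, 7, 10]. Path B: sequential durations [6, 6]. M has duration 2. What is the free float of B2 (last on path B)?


ES(B2) = sum of predecessors on chain B = 6
EF(B2) = ES + duration = 6 + 6 = 12
Successor of B2 is M. ES(M) = max(sum(A), sum(B)) = max(29, 12) = 29
Free float = ES(successor) - EF(current) = 29 - 12 = 17

17


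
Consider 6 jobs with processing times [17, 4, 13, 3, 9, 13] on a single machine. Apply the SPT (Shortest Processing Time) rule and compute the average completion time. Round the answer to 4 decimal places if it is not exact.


Sort jobs by processing time (SPT order): [3, 4, 9, 13, 13, 17]
Compute completion times sequentially:
  Job 1: processing = 3, completes at 3
  Job 2: processing = 4, completes at 7
  Job 3: processing = 9, completes at 16
  Job 4: processing = 13, completes at 29
  Job 5: processing = 13, completes at 42
  Job 6: processing = 17, completes at 59
Sum of completion times = 156
Average completion time = 156/6 = 26.0

26.0


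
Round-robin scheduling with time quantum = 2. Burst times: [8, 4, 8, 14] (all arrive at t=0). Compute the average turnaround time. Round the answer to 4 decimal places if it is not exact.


Time quantum = 2
Execution trace:
  J1 runs 2 units, time = 2
  J2 runs 2 units, time = 4
  J3 runs 2 units, time = 6
  J4 runs 2 units, time = 8
  J1 runs 2 units, time = 10
  J2 runs 2 units, time = 12
  J3 runs 2 units, time = 14
  J4 runs 2 units, time = 16
  J1 runs 2 units, time = 18
  J3 runs 2 units, time = 20
  J4 runs 2 units, time = 22
  J1 runs 2 units, time = 24
  J3 runs 2 units, time = 26
  J4 runs 2 units, time = 28
  J4 runs 2 units, time = 30
  J4 runs 2 units, time = 32
  J4 runs 2 units, time = 34
Finish times: [24, 12, 26, 34]
Average turnaround = 96/4 = 24.0

24.0


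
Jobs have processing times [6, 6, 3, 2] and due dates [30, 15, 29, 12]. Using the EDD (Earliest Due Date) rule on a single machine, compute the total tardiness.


Sort by due date (EDD order): [(2, 12), (6, 15), (3, 29), (6, 30)]
Compute completion times and tardiness:
  Job 1: p=2, d=12, C=2, tardiness=max(0,2-12)=0
  Job 2: p=6, d=15, C=8, tardiness=max(0,8-15)=0
  Job 3: p=3, d=29, C=11, tardiness=max(0,11-29)=0
  Job 4: p=6, d=30, C=17, tardiness=max(0,17-30)=0
Total tardiness = 0

0


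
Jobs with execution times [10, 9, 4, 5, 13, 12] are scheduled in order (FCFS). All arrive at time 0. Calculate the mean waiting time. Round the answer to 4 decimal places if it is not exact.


FCFS order (as given): [10, 9, 4, 5, 13, 12]
Waiting times:
  Job 1: wait = 0
  Job 2: wait = 10
  Job 3: wait = 19
  Job 4: wait = 23
  Job 5: wait = 28
  Job 6: wait = 41
Sum of waiting times = 121
Average waiting time = 121/6 = 20.1667

20.1667


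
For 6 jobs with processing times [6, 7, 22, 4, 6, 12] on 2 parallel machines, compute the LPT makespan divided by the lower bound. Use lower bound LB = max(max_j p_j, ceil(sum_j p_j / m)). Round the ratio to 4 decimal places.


LPT order: [22, 12, 7, 6, 6, 4]
Machine loads after assignment: [28, 29]
LPT makespan = 29
Lower bound = max(max_job, ceil(total/2)) = max(22, 29) = 29
Ratio = 29 / 29 = 1.0

1.0


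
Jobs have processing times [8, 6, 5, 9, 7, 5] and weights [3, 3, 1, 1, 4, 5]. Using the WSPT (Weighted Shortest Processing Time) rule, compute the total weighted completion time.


Compute p/w ratios and sort ascending (WSPT): [(5, 5), (7, 4), (6, 3), (8, 3), (5, 1), (9, 1)]
Compute weighted completion times:
  Job (p=5,w=5): C=5, w*C=5*5=25
  Job (p=7,w=4): C=12, w*C=4*12=48
  Job (p=6,w=3): C=18, w*C=3*18=54
  Job (p=8,w=3): C=26, w*C=3*26=78
  Job (p=5,w=1): C=31, w*C=1*31=31
  Job (p=9,w=1): C=40, w*C=1*40=40
Total weighted completion time = 276

276


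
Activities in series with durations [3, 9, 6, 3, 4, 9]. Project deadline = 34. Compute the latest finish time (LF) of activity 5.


LF(activity 5) = deadline - sum of successor durations
Successors: activities 6 through 6 with durations [9]
Sum of successor durations = 9
LF = 34 - 9 = 25

25


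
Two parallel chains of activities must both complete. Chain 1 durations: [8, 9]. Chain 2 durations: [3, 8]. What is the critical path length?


Path A total = 8 + 9 = 17
Path B total = 3 + 8 = 11
Critical path = longest path = max(17, 11) = 17

17


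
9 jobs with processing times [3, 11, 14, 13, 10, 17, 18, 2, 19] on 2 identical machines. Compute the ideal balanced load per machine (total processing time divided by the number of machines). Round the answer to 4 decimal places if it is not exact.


Total processing time = 3 + 11 + 14 + 13 + 10 + 17 + 18 + 2 + 19 = 107
Number of machines = 2
Ideal balanced load = 107 / 2 = 53.5

53.5
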